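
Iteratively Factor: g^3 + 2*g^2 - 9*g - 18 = (g + 3)*(g^2 - g - 6) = (g - 3)*(g + 3)*(g + 2)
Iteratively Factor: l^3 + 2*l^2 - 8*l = (l)*(l^2 + 2*l - 8) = l*(l - 2)*(l + 4)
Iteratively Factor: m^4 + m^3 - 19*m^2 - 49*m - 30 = (m + 3)*(m^3 - 2*m^2 - 13*m - 10) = (m + 2)*(m + 3)*(m^2 - 4*m - 5) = (m + 1)*(m + 2)*(m + 3)*(m - 5)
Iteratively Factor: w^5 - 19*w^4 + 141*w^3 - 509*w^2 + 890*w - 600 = (w - 5)*(w^4 - 14*w^3 + 71*w^2 - 154*w + 120) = (w - 5)*(w - 3)*(w^3 - 11*w^2 + 38*w - 40) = (w - 5)*(w - 3)*(w - 2)*(w^2 - 9*w + 20) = (w - 5)^2*(w - 3)*(w - 2)*(w - 4)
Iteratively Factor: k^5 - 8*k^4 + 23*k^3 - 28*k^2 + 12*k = (k - 3)*(k^4 - 5*k^3 + 8*k^2 - 4*k) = (k - 3)*(k - 2)*(k^3 - 3*k^2 + 2*k) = (k - 3)*(k - 2)^2*(k^2 - k) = (k - 3)*(k - 2)^2*(k - 1)*(k)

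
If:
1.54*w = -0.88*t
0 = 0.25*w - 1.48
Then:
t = -10.36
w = 5.92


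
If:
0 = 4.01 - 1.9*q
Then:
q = 2.11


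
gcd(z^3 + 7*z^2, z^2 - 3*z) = z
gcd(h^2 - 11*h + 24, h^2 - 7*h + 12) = h - 3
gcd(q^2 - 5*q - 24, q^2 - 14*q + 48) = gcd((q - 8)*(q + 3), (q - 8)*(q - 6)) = q - 8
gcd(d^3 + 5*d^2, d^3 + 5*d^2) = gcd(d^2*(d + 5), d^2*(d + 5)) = d^3 + 5*d^2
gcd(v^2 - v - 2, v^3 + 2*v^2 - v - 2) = v + 1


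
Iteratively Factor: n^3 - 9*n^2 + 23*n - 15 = (n - 3)*(n^2 - 6*n + 5) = (n - 3)*(n - 1)*(n - 5)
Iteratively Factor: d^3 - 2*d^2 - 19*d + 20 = (d + 4)*(d^2 - 6*d + 5) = (d - 5)*(d + 4)*(d - 1)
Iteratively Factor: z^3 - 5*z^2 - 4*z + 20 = (z + 2)*(z^2 - 7*z + 10) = (z - 2)*(z + 2)*(z - 5)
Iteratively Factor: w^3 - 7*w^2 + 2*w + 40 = (w + 2)*(w^2 - 9*w + 20) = (w - 4)*(w + 2)*(w - 5)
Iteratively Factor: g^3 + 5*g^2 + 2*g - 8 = (g - 1)*(g^2 + 6*g + 8) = (g - 1)*(g + 2)*(g + 4)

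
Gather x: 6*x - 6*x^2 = -6*x^2 + 6*x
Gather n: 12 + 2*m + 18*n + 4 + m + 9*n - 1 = 3*m + 27*n + 15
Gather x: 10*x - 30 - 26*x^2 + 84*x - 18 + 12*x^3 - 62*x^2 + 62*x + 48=12*x^3 - 88*x^2 + 156*x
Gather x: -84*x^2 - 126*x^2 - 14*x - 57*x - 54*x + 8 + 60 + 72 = -210*x^2 - 125*x + 140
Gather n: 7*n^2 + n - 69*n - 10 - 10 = 7*n^2 - 68*n - 20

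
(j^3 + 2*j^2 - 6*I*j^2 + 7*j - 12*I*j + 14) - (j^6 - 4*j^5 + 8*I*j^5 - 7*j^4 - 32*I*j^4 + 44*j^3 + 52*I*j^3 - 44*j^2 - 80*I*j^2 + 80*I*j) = -j^6 + 4*j^5 - 8*I*j^5 + 7*j^4 + 32*I*j^4 - 43*j^3 - 52*I*j^3 + 46*j^2 + 74*I*j^2 + 7*j - 92*I*j + 14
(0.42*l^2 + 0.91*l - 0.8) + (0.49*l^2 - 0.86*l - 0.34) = 0.91*l^2 + 0.05*l - 1.14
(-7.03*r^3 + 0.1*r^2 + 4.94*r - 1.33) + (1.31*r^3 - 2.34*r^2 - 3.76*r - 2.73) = -5.72*r^3 - 2.24*r^2 + 1.18*r - 4.06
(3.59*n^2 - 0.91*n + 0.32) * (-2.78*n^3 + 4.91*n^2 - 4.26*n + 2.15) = -9.9802*n^5 + 20.1567*n^4 - 20.6511*n^3 + 13.1663*n^2 - 3.3197*n + 0.688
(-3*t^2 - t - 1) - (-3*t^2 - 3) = 2 - t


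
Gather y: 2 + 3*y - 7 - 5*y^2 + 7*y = -5*y^2 + 10*y - 5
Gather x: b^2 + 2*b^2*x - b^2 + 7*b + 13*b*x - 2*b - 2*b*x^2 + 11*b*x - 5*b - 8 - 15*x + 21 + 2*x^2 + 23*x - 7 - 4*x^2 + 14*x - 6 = x^2*(-2*b - 2) + x*(2*b^2 + 24*b + 22)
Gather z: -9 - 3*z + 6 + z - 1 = -2*z - 4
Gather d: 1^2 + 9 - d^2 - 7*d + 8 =-d^2 - 7*d + 18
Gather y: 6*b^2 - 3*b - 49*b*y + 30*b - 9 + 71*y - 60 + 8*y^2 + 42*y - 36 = 6*b^2 + 27*b + 8*y^2 + y*(113 - 49*b) - 105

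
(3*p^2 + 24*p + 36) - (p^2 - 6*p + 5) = 2*p^2 + 30*p + 31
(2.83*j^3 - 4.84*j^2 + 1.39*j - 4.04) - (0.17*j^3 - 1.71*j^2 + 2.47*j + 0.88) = 2.66*j^3 - 3.13*j^2 - 1.08*j - 4.92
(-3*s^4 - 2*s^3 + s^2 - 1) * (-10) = 30*s^4 + 20*s^3 - 10*s^2 + 10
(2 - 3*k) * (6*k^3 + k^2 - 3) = -18*k^4 + 9*k^3 + 2*k^2 + 9*k - 6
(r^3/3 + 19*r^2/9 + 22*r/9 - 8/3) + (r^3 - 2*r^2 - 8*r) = 4*r^3/3 + r^2/9 - 50*r/9 - 8/3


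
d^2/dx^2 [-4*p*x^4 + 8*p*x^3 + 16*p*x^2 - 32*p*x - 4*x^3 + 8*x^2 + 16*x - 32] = -48*p*x^2 + 48*p*x + 32*p - 24*x + 16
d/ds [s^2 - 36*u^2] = 2*s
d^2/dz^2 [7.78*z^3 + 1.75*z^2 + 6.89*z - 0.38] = 46.68*z + 3.5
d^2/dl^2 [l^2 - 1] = 2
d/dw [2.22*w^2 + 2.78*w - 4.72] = 4.44*w + 2.78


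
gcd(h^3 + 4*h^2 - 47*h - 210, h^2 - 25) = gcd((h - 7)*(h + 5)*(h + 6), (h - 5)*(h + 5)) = h + 5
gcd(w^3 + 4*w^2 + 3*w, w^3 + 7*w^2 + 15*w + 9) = w^2 + 4*w + 3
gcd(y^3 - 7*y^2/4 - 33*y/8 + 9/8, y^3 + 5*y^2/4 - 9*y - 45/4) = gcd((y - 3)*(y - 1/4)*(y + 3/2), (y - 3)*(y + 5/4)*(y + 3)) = y - 3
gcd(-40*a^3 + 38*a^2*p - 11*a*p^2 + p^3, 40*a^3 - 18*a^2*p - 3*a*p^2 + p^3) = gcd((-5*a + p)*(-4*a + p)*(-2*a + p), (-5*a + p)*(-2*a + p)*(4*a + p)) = 10*a^2 - 7*a*p + p^2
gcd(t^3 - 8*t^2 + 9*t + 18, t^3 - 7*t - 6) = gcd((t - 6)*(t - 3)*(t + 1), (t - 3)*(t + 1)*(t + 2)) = t^2 - 2*t - 3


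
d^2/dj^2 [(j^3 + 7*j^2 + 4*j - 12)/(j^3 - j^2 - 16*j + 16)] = 8*(2*j^3 + 21*j^2 + 96*j + 112)/(j^6 - 48*j^4 + 768*j^2 - 4096)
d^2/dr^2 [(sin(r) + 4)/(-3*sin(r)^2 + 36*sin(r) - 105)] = (9*sin(r)^5 + 28*sin(r)^4 + 412*sin(r)^2 + 3131*sin(r) + 183*sin(3*r)/2 - sin(5*r)/2 - 1712)/(3*(sin(r) - 7)^3*(sin(r) - 5)^3)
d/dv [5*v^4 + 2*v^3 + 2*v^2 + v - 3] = 20*v^3 + 6*v^2 + 4*v + 1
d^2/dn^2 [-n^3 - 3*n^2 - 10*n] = -6*n - 6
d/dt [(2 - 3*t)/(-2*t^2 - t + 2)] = (6*t^2 + 3*t - (3*t - 2)*(4*t + 1) - 6)/(2*t^2 + t - 2)^2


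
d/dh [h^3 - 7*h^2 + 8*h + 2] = 3*h^2 - 14*h + 8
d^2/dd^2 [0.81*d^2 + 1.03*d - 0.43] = 1.62000000000000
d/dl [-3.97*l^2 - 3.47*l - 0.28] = -7.94*l - 3.47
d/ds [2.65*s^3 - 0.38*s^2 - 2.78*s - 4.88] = 7.95*s^2 - 0.76*s - 2.78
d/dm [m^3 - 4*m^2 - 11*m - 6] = 3*m^2 - 8*m - 11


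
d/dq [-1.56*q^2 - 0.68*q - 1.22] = -3.12*q - 0.68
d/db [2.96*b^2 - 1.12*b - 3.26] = 5.92*b - 1.12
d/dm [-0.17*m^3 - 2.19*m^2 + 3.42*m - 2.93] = -0.51*m^2 - 4.38*m + 3.42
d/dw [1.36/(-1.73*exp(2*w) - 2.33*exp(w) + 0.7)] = (4.7056*exp(w) + 3.1688)*exp(w)/(1.73*exp(2*w) + 2.33*exp(w) - 0.7)^2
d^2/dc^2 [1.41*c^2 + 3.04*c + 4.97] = 2.82000000000000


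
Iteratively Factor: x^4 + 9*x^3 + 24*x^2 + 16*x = (x)*(x^3 + 9*x^2 + 24*x + 16) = x*(x + 4)*(x^2 + 5*x + 4) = x*(x + 4)^2*(x + 1)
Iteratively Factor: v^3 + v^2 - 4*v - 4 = (v + 2)*(v^2 - v - 2) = (v + 1)*(v + 2)*(v - 2)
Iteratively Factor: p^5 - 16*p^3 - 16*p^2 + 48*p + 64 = (p - 4)*(p^4 + 4*p^3 - 16*p - 16) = (p - 4)*(p + 2)*(p^3 + 2*p^2 - 4*p - 8) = (p - 4)*(p + 2)^2*(p^2 - 4) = (p - 4)*(p + 2)^3*(p - 2)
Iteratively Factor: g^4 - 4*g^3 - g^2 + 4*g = (g + 1)*(g^3 - 5*g^2 + 4*g) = g*(g + 1)*(g^2 - 5*g + 4) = g*(g - 4)*(g + 1)*(g - 1)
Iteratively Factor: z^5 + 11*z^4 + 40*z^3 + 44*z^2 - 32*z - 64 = (z + 4)*(z^4 + 7*z^3 + 12*z^2 - 4*z - 16) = (z + 2)*(z + 4)*(z^3 + 5*z^2 + 2*z - 8) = (z + 2)^2*(z + 4)*(z^2 + 3*z - 4) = (z - 1)*(z + 2)^2*(z + 4)*(z + 4)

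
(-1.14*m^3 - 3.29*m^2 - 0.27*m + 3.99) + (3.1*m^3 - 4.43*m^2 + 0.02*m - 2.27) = 1.96*m^3 - 7.72*m^2 - 0.25*m + 1.72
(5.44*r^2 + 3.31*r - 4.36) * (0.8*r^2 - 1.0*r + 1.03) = 4.352*r^4 - 2.792*r^3 - 1.1948*r^2 + 7.7693*r - 4.4908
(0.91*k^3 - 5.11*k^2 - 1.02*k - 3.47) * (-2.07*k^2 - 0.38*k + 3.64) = -1.8837*k^5 + 10.2319*k^4 + 7.3656*k^3 - 11.0299*k^2 - 2.3942*k - 12.6308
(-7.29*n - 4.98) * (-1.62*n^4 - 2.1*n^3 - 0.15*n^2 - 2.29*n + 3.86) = 11.8098*n^5 + 23.3766*n^4 + 11.5515*n^3 + 17.4411*n^2 - 16.7352*n - 19.2228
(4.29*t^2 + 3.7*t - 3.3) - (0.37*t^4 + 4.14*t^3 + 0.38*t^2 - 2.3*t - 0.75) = -0.37*t^4 - 4.14*t^3 + 3.91*t^2 + 6.0*t - 2.55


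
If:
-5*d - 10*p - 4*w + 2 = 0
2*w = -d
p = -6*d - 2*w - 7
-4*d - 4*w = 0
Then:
No Solution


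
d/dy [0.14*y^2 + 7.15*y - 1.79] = 0.28*y + 7.15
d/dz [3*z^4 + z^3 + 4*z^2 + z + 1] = 12*z^3 + 3*z^2 + 8*z + 1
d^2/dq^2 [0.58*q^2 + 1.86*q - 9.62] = 1.16000000000000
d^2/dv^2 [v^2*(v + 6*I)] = 6*v + 12*I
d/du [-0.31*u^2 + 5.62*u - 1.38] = 5.62 - 0.62*u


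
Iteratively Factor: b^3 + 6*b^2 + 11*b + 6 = (b + 1)*(b^2 + 5*b + 6) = (b + 1)*(b + 2)*(b + 3)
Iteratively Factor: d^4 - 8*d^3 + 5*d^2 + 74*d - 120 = (d - 5)*(d^3 - 3*d^2 - 10*d + 24) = (d - 5)*(d + 3)*(d^2 - 6*d + 8) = (d - 5)*(d - 2)*(d + 3)*(d - 4)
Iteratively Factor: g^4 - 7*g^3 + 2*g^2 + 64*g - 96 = (g - 4)*(g^3 - 3*g^2 - 10*g + 24) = (g - 4)^2*(g^2 + g - 6) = (g - 4)^2*(g - 2)*(g + 3)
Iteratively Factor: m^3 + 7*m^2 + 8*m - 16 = (m - 1)*(m^2 + 8*m + 16) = (m - 1)*(m + 4)*(m + 4)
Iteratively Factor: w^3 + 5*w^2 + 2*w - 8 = (w - 1)*(w^2 + 6*w + 8) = (w - 1)*(w + 4)*(w + 2)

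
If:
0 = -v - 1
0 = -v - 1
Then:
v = -1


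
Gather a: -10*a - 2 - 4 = -10*a - 6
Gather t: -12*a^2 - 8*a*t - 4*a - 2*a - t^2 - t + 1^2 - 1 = -12*a^2 - 6*a - t^2 + t*(-8*a - 1)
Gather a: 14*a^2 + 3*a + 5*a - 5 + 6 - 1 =14*a^2 + 8*a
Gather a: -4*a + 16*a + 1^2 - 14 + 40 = 12*a + 27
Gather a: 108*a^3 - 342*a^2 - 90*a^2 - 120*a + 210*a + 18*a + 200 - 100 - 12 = 108*a^3 - 432*a^2 + 108*a + 88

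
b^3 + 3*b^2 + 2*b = b*(b + 1)*(b + 2)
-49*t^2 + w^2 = (-7*t + w)*(7*t + w)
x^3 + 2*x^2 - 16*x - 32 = (x - 4)*(x + 2)*(x + 4)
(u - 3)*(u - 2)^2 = u^3 - 7*u^2 + 16*u - 12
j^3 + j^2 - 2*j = j*(j - 1)*(j + 2)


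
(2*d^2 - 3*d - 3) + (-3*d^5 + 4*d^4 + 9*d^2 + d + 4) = -3*d^5 + 4*d^4 + 11*d^2 - 2*d + 1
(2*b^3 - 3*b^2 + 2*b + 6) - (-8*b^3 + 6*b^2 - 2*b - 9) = 10*b^3 - 9*b^2 + 4*b + 15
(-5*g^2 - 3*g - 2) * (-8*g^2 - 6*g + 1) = 40*g^4 + 54*g^3 + 29*g^2 + 9*g - 2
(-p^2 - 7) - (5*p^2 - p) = -6*p^2 + p - 7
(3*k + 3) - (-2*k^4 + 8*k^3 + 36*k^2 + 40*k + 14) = 2*k^4 - 8*k^3 - 36*k^2 - 37*k - 11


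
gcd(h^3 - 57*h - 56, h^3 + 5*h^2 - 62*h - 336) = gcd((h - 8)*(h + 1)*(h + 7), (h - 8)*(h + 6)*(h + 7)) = h^2 - h - 56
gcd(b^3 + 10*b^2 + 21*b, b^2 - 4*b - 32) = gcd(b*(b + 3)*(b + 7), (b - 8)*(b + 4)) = 1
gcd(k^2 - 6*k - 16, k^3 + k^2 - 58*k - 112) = k^2 - 6*k - 16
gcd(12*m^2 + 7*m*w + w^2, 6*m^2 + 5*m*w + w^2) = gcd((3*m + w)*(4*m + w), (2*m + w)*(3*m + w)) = 3*m + w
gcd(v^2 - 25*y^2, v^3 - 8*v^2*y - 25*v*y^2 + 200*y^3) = -v^2 + 25*y^2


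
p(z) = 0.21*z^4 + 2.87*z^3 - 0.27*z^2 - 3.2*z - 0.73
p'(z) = 0.84*z^3 + 8.61*z^2 - 0.54*z - 3.2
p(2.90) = 72.57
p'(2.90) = 88.13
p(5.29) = 564.10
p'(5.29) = 359.24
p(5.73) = 738.39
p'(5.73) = 434.43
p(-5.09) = -228.95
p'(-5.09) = 111.84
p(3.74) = 174.75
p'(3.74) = 159.16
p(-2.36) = -25.89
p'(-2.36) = 34.99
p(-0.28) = 0.08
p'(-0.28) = -2.39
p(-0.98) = -0.36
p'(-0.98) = 4.81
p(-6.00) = -339.01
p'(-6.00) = 128.56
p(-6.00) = -339.01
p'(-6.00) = 128.56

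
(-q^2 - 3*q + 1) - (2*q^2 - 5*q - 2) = -3*q^2 + 2*q + 3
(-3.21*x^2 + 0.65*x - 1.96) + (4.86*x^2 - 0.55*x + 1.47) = 1.65*x^2 + 0.1*x - 0.49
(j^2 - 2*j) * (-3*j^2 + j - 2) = -3*j^4 + 7*j^3 - 4*j^2 + 4*j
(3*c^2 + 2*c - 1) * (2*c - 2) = 6*c^3 - 2*c^2 - 6*c + 2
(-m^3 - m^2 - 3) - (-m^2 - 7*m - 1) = -m^3 + 7*m - 2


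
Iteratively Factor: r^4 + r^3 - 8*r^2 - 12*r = (r)*(r^3 + r^2 - 8*r - 12) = r*(r + 2)*(r^2 - r - 6) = r*(r + 2)^2*(r - 3)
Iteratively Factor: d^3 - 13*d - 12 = (d + 3)*(d^2 - 3*d - 4) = (d + 1)*(d + 3)*(d - 4)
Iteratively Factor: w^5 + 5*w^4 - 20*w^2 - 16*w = (w)*(w^4 + 5*w^3 - 20*w - 16) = w*(w + 2)*(w^3 + 3*w^2 - 6*w - 8) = w*(w + 2)*(w + 4)*(w^2 - w - 2) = w*(w - 2)*(w + 2)*(w + 4)*(w + 1)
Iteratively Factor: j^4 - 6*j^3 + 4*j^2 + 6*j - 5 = (j - 1)*(j^3 - 5*j^2 - j + 5) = (j - 5)*(j - 1)*(j^2 - 1) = (j - 5)*(j - 1)^2*(j + 1)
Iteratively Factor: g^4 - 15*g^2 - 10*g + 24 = (g + 2)*(g^3 - 2*g^2 - 11*g + 12) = (g + 2)*(g + 3)*(g^2 - 5*g + 4) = (g - 1)*(g + 2)*(g + 3)*(g - 4)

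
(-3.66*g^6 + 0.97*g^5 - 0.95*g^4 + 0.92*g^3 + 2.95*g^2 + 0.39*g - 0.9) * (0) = 0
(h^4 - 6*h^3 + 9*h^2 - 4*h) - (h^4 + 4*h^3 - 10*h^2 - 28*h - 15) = -10*h^3 + 19*h^2 + 24*h + 15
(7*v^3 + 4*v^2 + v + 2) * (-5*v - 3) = -35*v^4 - 41*v^3 - 17*v^2 - 13*v - 6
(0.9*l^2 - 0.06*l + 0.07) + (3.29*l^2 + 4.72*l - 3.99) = 4.19*l^2 + 4.66*l - 3.92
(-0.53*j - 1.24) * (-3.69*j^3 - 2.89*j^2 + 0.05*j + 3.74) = 1.9557*j^4 + 6.1073*j^3 + 3.5571*j^2 - 2.0442*j - 4.6376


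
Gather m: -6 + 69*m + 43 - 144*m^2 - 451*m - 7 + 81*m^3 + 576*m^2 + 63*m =81*m^3 + 432*m^2 - 319*m + 30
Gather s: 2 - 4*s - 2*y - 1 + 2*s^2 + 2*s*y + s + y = 2*s^2 + s*(2*y - 3) - y + 1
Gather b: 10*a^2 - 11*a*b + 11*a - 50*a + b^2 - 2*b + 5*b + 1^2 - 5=10*a^2 - 39*a + b^2 + b*(3 - 11*a) - 4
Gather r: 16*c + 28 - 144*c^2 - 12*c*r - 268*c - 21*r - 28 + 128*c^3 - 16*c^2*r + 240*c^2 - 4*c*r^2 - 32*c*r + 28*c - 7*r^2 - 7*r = 128*c^3 + 96*c^2 - 224*c + r^2*(-4*c - 7) + r*(-16*c^2 - 44*c - 28)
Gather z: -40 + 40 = 0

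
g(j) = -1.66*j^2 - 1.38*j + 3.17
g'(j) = -3.32*j - 1.38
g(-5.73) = -43.43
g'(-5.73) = 17.64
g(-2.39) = -3.01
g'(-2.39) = 6.55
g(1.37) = -1.84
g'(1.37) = -5.93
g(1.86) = -5.14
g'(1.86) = -7.56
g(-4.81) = -28.60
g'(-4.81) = 14.59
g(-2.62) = -4.61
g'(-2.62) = 7.32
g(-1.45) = 1.68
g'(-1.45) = 3.43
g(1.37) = -1.84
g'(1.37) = -5.93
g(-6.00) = -48.31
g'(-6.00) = 18.54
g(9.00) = -143.71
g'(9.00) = -31.26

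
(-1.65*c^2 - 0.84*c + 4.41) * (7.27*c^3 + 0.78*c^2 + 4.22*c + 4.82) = -11.9955*c^5 - 7.3938*c^4 + 24.4425*c^3 - 8.058*c^2 + 14.5614*c + 21.2562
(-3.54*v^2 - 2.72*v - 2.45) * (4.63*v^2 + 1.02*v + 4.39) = -16.3902*v^4 - 16.2044*v^3 - 29.6585*v^2 - 14.4398*v - 10.7555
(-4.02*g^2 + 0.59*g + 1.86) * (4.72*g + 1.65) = -18.9744*g^3 - 3.8482*g^2 + 9.7527*g + 3.069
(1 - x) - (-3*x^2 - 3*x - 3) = 3*x^2 + 2*x + 4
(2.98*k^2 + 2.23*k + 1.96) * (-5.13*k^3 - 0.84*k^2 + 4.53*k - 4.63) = -15.2874*k^5 - 13.9431*k^4 + 1.5714*k^3 - 5.3419*k^2 - 1.4461*k - 9.0748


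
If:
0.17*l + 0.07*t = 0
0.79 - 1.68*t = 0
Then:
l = -0.19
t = 0.47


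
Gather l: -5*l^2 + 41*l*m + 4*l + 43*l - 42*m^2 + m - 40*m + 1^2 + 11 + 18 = -5*l^2 + l*(41*m + 47) - 42*m^2 - 39*m + 30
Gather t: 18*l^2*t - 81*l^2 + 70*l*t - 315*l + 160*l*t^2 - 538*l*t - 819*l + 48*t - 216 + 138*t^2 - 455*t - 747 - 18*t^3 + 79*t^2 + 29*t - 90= -81*l^2 - 1134*l - 18*t^3 + t^2*(160*l + 217) + t*(18*l^2 - 468*l - 378) - 1053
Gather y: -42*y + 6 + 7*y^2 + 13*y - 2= 7*y^2 - 29*y + 4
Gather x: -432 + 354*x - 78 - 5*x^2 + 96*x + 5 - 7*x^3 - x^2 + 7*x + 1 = -7*x^3 - 6*x^2 + 457*x - 504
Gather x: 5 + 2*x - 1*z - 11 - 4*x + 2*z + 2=-2*x + z - 4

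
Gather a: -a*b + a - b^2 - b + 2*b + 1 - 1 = a*(1 - b) - b^2 + b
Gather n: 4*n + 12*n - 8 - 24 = 16*n - 32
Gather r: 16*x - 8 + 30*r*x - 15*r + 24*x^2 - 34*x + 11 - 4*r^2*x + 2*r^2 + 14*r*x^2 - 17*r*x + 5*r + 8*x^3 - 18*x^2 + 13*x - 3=r^2*(2 - 4*x) + r*(14*x^2 + 13*x - 10) + 8*x^3 + 6*x^2 - 5*x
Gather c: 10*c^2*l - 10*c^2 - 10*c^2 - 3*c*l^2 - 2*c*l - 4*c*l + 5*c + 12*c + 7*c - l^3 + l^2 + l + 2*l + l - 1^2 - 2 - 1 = c^2*(10*l - 20) + c*(-3*l^2 - 6*l + 24) - l^3 + l^2 + 4*l - 4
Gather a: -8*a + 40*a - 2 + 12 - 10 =32*a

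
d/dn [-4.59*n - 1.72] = -4.59000000000000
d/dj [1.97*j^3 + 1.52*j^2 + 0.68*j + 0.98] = 5.91*j^2 + 3.04*j + 0.68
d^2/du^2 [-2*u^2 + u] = -4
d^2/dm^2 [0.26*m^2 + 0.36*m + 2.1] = 0.520000000000000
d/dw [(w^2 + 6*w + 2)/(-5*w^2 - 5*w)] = (5*w^2 + 4*w + 2)/(5*w^2*(w^2 + 2*w + 1))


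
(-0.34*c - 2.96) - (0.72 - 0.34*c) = -3.68000000000000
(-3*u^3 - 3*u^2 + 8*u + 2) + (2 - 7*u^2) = -3*u^3 - 10*u^2 + 8*u + 4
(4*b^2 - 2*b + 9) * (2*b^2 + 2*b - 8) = 8*b^4 + 4*b^3 - 18*b^2 + 34*b - 72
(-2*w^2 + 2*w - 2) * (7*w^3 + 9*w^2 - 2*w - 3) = -14*w^5 - 4*w^4 + 8*w^3 - 16*w^2 - 2*w + 6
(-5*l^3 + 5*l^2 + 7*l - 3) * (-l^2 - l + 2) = 5*l^5 - 22*l^3 + 6*l^2 + 17*l - 6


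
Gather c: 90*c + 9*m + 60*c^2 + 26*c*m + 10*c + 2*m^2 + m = 60*c^2 + c*(26*m + 100) + 2*m^2 + 10*m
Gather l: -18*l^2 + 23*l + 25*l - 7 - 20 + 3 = -18*l^2 + 48*l - 24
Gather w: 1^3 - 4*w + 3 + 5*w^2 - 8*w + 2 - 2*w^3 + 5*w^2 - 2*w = -2*w^3 + 10*w^2 - 14*w + 6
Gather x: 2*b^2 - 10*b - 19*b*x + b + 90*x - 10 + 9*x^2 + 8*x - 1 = 2*b^2 - 9*b + 9*x^2 + x*(98 - 19*b) - 11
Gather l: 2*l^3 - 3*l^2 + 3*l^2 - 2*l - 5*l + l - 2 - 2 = 2*l^3 - 6*l - 4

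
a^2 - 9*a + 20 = (a - 5)*(a - 4)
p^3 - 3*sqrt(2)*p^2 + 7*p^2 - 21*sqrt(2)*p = p*(p + 7)*(p - 3*sqrt(2))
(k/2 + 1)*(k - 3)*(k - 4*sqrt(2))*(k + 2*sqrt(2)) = k^4/2 - sqrt(2)*k^3 - k^3/2 - 11*k^2 + sqrt(2)*k^2 + 8*k + 6*sqrt(2)*k + 48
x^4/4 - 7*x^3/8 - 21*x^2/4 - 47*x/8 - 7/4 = (x/4 + 1/2)*(x - 7)*(x + 1/2)*(x + 1)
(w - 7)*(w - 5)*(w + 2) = w^3 - 10*w^2 + 11*w + 70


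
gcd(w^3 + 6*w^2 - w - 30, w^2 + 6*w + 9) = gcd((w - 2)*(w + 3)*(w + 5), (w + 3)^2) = w + 3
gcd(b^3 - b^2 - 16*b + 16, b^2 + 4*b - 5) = b - 1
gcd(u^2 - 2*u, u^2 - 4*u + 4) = u - 2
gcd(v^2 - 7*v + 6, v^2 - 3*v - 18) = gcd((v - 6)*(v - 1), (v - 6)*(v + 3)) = v - 6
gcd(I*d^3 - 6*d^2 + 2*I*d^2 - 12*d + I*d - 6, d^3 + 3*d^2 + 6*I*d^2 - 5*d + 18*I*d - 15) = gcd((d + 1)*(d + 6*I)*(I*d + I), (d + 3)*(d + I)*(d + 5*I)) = 1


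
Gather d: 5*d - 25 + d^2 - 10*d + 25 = d^2 - 5*d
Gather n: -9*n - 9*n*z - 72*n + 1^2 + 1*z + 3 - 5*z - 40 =n*(-9*z - 81) - 4*z - 36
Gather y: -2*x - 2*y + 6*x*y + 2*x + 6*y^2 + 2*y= 6*x*y + 6*y^2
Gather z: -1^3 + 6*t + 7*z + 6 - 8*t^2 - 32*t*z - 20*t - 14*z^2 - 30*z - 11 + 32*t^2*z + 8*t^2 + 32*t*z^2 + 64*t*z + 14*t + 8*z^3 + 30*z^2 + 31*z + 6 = 8*z^3 + z^2*(32*t + 16) + z*(32*t^2 + 32*t + 8)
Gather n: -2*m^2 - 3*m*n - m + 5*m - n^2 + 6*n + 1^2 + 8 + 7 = -2*m^2 + 4*m - n^2 + n*(6 - 3*m) + 16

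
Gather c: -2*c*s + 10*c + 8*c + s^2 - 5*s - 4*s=c*(18 - 2*s) + s^2 - 9*s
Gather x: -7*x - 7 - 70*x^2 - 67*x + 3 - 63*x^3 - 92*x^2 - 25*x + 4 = -63*x^3 - 162*x^2 - 99*x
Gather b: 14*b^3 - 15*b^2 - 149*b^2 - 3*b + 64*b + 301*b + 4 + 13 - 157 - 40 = 14*b^3 - 164*b^2 + 362*b - 180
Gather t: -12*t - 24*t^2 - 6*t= -24*t^2 - 18*t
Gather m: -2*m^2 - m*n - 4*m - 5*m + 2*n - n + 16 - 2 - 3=-2*m^2 + m*(-n - 9) + n + 11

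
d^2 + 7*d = d*(d + 7)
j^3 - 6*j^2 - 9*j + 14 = (j - 7)*(j - 1)*(j + 2)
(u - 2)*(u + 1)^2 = u^3 - 3*u - 2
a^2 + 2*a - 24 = (a - 4)*(a + 6)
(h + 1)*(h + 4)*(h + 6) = h^3 + 11*h^2 + 34*h + 24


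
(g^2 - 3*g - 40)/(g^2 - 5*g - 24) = (g + 5)/(g + 3)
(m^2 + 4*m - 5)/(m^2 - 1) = (m + 5)/(m + 1)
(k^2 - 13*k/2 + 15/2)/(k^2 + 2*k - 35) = (k - 3/2)/(k + 7)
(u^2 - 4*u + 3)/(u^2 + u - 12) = (u - 1)/(u + 4)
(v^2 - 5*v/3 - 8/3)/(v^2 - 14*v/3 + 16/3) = (v + 1)/(v - 2)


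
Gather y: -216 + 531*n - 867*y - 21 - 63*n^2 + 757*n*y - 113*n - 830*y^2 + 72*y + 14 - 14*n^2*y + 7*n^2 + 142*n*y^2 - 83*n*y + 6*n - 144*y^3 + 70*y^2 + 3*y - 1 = -56*n^2 + 424*n - 144*y^3 + y^2*(142*n - 760) + y*(-14*n^2 + 674*n - 792) - 224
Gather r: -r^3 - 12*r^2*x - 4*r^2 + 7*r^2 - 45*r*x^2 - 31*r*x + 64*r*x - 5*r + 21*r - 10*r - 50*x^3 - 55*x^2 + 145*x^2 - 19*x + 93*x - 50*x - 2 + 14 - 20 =-r^3 + r^2*(3 - 12*x) + r*(-45*x^2 + 33*x + 6) - 50*x^3 + 90*x^2 + 24*x - 8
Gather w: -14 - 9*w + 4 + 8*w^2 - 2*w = 8*w^2 - 11*w - 10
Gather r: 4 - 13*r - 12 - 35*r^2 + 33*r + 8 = -35*r^2 + 20*r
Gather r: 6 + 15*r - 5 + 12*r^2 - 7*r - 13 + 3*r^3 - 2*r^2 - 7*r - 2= 3*r^3 + 10*r^2 + r - 14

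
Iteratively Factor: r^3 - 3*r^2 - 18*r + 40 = (r - 5)*(r^2 + 2*r - 8) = (r - 5)*(r + 4)*(r - 2)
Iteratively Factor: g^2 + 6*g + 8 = (g + 4)*(g + 2)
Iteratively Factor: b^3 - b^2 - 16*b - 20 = (b - 5)*(b^2 + 4*b + 4) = (b - 5)*(b + 2)*(b + 2)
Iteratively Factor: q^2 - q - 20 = (q + 4)*(q - 5)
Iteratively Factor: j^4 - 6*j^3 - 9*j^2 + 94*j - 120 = (j + 4)*(j^3 - 10*j^2 + 31*j - 30) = (j - 5)*(j + 4)*(j^2 - 5*j + 6) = (j - 5)*(j - 3)*(j + 4)*(j - 2)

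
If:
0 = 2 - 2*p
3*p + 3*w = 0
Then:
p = 1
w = -1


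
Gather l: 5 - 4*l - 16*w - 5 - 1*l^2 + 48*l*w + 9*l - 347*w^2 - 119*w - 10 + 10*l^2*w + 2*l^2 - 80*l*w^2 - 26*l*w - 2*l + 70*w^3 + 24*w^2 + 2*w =l^2*(10*w + 1) + l*(-80*w^2 + 22*w + 3) + 70*w^3 - 323*w^2 - 133*w - 10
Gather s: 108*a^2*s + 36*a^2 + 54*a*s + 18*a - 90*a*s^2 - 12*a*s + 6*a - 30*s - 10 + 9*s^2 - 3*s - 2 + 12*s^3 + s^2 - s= 36*a^2 + 24*a + 12*s^3 + s^2*(10 - 90*a) + s*(108*a^2 + 42*a - 34) - 12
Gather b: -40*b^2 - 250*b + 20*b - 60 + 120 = -40*b^2 - 230*b + 60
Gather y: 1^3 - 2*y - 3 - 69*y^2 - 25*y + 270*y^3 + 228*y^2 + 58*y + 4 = 270*y^3 + 159*y^2 + 31*y + 2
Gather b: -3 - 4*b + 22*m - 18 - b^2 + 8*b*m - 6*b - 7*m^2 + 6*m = -b^2 + b*(8*m - 10) - 7*m^2 + 28*m - 21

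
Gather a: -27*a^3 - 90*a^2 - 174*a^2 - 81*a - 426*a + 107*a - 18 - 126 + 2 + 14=-27*a^3 - 264*a^2 - 400*a - 128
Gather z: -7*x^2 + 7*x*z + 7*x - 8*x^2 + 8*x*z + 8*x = -15*x^2 + 15*x*z + 15*x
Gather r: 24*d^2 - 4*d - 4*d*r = 24*d^2 - 4*d*r - 4*d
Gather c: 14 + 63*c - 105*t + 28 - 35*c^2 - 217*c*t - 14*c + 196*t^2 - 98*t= -35*c^2 + c*(49 - 217*t) + 196*t^2 - 203*t + 42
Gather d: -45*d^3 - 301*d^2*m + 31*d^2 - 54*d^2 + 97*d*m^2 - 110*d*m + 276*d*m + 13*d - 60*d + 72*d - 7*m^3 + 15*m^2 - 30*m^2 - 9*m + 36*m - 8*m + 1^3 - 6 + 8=-45*d^3 + d^2*(-301*m - 23) + d*(97*m^2 + 166*m + 25) - 7*m^3 - 15*m^2 + 19*m + 3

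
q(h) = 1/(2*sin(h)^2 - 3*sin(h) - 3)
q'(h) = (-4*sin(h)*cos(h) + 3*cos(h))/(2*sin(h)^2 - 3*sin(h) - 3)^2 = (3 - 4*sin(h))*cos(h)/(3*sin(h) + cos(2*h) + 2)^2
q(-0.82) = 3.81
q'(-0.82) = 58.62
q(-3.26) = -0.30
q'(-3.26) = -0.23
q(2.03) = -0.24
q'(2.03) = 0.02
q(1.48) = -0.25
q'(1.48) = -0.01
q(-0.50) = -0.91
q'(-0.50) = 3.55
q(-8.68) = -20.95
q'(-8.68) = -1843.57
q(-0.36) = -0.59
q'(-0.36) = 1.44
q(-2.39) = -52.22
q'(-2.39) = -11418.17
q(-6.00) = -0.27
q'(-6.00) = 0.13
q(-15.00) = -4.92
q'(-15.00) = -102.86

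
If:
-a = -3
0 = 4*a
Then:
No Solution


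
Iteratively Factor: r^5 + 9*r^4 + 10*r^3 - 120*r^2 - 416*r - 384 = (r + 4)*(r^4 + 5*r^3 - 10*r^2 - 80*r - 96) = (r + 4)^2*(r^3 + r^2 - 14*r - 24) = (r + 3)*(r + 4)^2*(r^2 - 2*r - 8) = (r + 2)*(r + 3)*(r + 4)^2*(r - 4)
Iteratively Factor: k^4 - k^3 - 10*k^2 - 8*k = (k)*(k^3 - k^2 - 10*k - 8) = k*(k + 2)*(k^2 - 3*k - 4) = k*(k - 4)*(k + 2)*(k + 1)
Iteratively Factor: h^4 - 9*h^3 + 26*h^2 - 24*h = (h - 2)*(h^3 - 7*h^2 + 12*h) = h*(h - 2)*(h^2 - 7*h + 12) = h*(h - 4)*(h - 2)*(h - 3)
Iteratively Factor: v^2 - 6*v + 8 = (v - 2)*(v - 4)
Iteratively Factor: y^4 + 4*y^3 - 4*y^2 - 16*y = (y)*(y^3 + 4*y^2 - 4*y - 16) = y*(y + 2)*(y^2 + 2*y - 8) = y*(y - 2)*(y + 2)*(y + 4)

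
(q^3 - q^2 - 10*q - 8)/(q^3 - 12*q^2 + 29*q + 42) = (q^2 - 2*q - 8)/(q^2 - 13*q + 42)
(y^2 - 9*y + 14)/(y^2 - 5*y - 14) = (y - 2)/(y + 2)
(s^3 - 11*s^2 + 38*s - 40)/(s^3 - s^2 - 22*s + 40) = (s - 5)/(s + 5)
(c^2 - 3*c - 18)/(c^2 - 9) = (c - 6)/(c - 3)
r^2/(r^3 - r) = r/(r^2 - 1)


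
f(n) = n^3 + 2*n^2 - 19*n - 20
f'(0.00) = -19.00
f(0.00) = -20.00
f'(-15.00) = 596.00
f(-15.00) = -2660.00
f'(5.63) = 98.61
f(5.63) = 114.88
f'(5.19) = 82.57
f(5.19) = 75.06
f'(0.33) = -17.35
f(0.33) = -26.02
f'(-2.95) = -4.69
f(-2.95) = 27.78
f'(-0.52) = -20.27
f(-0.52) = -9.72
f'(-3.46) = 3.07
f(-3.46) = 28.26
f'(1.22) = -9.65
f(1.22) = -38.39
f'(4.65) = 64.47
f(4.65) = 35.44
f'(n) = 3*n^2 + 4*n - 19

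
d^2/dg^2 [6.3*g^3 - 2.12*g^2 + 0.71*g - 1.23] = 37.8*g - 4.24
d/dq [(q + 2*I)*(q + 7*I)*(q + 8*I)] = 3*q^2 + 34*I*q - 86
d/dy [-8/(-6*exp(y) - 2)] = -12*exp(y)/(3*exp(y) + 1)^2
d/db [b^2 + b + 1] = 2*b + 1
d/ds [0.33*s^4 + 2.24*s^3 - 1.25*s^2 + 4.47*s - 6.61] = 1.32*s^3 + 6.72*s^2 - 2.5*s + 4.47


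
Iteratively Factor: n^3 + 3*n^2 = (n)*(n^2 + 3*n) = n^2*(n + 3)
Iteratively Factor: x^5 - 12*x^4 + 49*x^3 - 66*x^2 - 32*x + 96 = (x - 3)*(x^4 - 9*x^3 + 22*x^2 - 32) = (x - 4)*(x - 3)*(x^3 - 5*x^2 + 2*x + 8) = (x - 4)*(x - 3)*(x - 2)*(x^2 - 3*x - 4) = (x - 4)*(x - 3)*(x - 2)*(x + 1)*(x - 4)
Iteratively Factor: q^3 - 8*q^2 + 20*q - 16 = (q - 2)*(q^2 - 6*q + 8) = (q - 2)^2*(q - 4)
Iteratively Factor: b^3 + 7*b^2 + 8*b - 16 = (b + 4)*(b^2 + 3*b - 4) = (b - 1)*(b + 4)*(b + 4)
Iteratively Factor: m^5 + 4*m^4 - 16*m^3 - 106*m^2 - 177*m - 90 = (m + 1)*(m^4 + 3*m^3 - 19*m^2 - 87*m - 90) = (m + 1)*(m + 2)*(m^3 + m^2 - 21*m - 45) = (m + 1)*(m + 2)*(m + 3)*(m^2 - 2*m - 15) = (m - 5)*(m + 1)*(m + 2)*(m + 3)*(m + 3)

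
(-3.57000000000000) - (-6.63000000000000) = 3.06000000000000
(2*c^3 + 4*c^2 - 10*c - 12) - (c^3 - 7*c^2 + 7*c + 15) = c^3 + 11*c^2 - 17*c - 27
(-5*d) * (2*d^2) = -10*d^3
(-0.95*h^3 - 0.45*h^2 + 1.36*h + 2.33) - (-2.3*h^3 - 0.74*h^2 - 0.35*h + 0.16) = 1.35*h^3 + 0.29*h^2 + 1.71*h + 2.17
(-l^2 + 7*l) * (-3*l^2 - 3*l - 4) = 3*l^4 - 18*l^3 - 17*l^2 - 28*l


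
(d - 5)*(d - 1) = d^2 - 6*d + 5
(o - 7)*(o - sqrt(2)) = o^2 - 7*o - sqrt(2)*o + 7*sqrt(2)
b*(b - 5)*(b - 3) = b^3 - 8*b^2 + 15*b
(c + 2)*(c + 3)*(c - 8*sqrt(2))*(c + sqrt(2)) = c^4 - 7*sqrt(2)*c^3 + 5*c^3 - 35*sqrt(2)*c^2 - 10*c^2 - 80*c - 42*sqrt(2)*c - 96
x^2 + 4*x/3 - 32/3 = (x - 8/3)*(x + 4)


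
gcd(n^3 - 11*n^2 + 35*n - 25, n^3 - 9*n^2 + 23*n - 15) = n^2 - 6*n + 5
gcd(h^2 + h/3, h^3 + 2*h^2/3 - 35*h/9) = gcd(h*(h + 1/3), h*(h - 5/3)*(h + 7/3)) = h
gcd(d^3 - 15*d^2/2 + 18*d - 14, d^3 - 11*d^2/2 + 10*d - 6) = d^2 - 4*d + 4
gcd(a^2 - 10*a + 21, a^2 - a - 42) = a - 7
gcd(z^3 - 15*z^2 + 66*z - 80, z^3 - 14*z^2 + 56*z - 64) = z^2 - 10*z + 16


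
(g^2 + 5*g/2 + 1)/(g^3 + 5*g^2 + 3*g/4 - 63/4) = 2*(2*g^2 + 5*g + 2)/(4*g^3 + 20*g^2 + 3*g - 63)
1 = 1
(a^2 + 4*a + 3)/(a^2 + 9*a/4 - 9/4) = 4*(a + 1)/(4*a - 3)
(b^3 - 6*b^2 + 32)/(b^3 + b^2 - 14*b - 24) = (b - 4)/(b + 3)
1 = 1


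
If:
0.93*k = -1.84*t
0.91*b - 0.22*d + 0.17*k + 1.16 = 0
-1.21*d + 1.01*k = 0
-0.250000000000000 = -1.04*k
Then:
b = -1.27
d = 0.20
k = 0.24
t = -0.12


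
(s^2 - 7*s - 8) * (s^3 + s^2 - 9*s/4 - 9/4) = s^5 - 6*s^4 - 69*s^3/4 + 11*s^2/2 + 135*s/4 + 18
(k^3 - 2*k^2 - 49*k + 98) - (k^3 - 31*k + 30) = -2*k^2 - 18*k + 68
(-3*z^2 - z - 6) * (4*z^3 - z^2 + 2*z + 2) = -12*z^5 - z^4 - 29*z^3 - 2*z^2 - 14*z - 12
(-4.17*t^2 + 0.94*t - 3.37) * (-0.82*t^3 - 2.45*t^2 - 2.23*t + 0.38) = 3.4194*t^5 + 9.4457*t^4 + 9.7595*t^3 + 4.5757*t^2 + 7.8723*t - 1.2806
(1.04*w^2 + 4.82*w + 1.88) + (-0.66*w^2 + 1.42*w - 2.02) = 0.38*w^2 + 6.24*w - 0.14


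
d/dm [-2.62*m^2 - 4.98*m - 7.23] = -5.24*m - 4.98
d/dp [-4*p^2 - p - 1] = -8*p - 1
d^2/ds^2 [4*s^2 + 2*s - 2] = 8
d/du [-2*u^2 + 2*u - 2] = 2 - 4*u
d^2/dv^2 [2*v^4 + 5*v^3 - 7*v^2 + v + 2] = 24*v^2 + 30*v - 14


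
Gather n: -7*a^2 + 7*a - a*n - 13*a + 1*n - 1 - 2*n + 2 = -7*a^2 - 6*a + n*(-a - 1) + 1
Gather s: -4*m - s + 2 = -4*m - s + 2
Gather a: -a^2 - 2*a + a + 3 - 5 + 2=-a^2 - a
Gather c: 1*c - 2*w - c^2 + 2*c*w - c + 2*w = -c^2 + 2*c*w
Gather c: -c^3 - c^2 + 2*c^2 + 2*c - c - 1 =-c^3 + c^2 + c - 1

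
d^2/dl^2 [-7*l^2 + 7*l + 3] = -14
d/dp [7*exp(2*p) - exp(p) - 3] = (14*exp(p) - 1)*exp(p)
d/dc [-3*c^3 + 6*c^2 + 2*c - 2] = -9*c^2 + 12*c + 2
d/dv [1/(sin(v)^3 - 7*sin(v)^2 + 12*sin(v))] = (-3*cos(v) + 14/tan(v) - 12*cos(v)/sin(v)^2)/((sin(v) - 4)^2*(sin(v) - 3)^2)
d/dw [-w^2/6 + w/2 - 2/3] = 1/2 - w/3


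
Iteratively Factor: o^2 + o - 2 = (o - 1)*(o + 2)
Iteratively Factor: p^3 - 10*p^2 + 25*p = (p - 5)*(p^2 - 5*p) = p*(p - 5)*(p - 5)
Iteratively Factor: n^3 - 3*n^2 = (n - 3)*(n^2) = n*(n - 3)*(n)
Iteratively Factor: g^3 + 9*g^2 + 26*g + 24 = (g + 2)*(g^2 + 7*g + 12) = (g + 2)*(g + 3)*(g + 4)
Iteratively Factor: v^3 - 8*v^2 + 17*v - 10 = (v - 5)*(v^2 - 3*v + 2) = (v - 5)*(v - 1)*(v - 2)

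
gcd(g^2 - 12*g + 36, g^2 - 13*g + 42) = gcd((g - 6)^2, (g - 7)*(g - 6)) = g - 6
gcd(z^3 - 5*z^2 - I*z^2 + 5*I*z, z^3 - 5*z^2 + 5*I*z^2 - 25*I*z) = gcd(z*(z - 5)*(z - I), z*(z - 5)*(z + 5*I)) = z^2 - 5*z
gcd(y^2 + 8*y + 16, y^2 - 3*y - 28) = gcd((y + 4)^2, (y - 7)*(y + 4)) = y + 4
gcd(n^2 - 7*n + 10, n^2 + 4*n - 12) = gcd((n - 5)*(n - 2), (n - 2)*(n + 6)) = n - 2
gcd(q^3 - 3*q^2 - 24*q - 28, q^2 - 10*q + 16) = 1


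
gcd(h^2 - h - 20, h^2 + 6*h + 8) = h + 4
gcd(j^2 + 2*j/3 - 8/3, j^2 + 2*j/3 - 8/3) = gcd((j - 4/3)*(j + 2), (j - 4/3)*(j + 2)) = j^2 + 2*j/3 - 8/3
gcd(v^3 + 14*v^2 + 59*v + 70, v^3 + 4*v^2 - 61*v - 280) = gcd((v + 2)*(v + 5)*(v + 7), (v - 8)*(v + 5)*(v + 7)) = v^2 + 12*v + 35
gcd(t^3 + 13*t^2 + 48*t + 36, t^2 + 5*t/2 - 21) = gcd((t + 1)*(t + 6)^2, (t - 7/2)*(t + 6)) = t + 6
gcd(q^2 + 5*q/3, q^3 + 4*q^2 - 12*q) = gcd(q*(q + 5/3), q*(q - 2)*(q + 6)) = q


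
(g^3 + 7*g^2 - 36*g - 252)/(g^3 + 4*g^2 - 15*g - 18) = (g^2 + g - 42)/(g^2 - 2*g - 3)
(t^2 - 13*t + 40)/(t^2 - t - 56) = (t - 5)/(t + 7)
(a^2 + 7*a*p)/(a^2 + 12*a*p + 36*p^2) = a*(a + 7*p)/(a^2 + 12*a*p + 36*p^2)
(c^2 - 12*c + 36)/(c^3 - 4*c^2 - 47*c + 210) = (c - 6)/(c^2 + 2*c - 35)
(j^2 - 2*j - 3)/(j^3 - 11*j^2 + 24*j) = (j + 1)/(j*(j - 8))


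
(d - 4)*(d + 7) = d^2 + 3*d - 28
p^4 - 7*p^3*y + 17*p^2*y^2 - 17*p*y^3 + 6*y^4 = (p - 3*y)*(p - 2*y)*(p - y)^2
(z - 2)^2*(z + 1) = z^3 - 3*z^2 + 4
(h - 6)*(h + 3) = h^2 - 3*h - 18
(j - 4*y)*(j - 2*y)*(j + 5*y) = j^3 - j^2*y - 22*j*y^2 + 40*y^3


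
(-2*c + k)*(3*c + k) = -6*c^2 + c*k + k^2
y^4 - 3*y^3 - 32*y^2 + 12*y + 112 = (y - 7)*(y - 2)*(y + 2)*(y + 4)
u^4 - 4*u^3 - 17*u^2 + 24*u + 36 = (u - 6)*(u - 2)*(u + 1)*(u + 3)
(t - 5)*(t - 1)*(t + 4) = t^3 - 2*t^2 - 19*t + 20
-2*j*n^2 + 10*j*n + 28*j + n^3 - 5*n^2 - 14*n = (-2*j + n)*(n - 7)*(n + 2)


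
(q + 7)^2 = q^2 + 14*q + 49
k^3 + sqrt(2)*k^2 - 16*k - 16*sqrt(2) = (k - 4)*(k + 4)*(k + sqrt(2))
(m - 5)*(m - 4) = m^2 - 9*m + 20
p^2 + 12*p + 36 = (p + 6)^2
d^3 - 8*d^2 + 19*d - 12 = (d - 4)*(d - 3)*(d - 1)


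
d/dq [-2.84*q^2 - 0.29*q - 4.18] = -5.68*q - 0.29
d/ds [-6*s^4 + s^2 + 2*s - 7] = -24*s^3 + 2*s + 2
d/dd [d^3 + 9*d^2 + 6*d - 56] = 3*d^2 + 18*d + 6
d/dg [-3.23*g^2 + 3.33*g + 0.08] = 3.33 - 6.46*g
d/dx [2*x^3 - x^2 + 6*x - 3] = 6*x^2 - 2*x + 6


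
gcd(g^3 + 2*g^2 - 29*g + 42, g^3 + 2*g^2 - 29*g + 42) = g^3 + 2*g^2 - 29*g + 42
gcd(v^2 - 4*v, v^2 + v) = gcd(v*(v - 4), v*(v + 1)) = v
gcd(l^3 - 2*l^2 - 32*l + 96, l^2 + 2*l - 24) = l^2 + 2*l - 24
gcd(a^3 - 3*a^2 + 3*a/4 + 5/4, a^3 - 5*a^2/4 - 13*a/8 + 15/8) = a - 1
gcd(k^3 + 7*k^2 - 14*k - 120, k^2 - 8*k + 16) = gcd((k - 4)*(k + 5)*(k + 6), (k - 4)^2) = k - 4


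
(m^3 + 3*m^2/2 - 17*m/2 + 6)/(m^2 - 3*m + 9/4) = 2*(m^2 + 3*m - 4)/(2*m - 3)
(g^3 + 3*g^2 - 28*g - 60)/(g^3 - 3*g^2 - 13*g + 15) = (g^2 + 8*g + 12)/(g^2 + 2*g - 3)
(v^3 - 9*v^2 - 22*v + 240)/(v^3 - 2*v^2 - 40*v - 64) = (v^2 - v - 30)/(v^2 + 6*v + 8)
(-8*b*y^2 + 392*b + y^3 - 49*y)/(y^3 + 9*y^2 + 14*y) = (-8*b*y + 56*b + y^2 - 7*y)/(y*(y + 2))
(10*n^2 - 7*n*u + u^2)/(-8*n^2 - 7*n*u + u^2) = (-10*n^2 + 7*n*u - u^2)/(8*n^2 + 7*n*u - u^2)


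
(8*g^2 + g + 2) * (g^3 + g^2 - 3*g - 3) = 8*g^5 + 9*g^4 - 21*g^3 - 25*g^2 - 9*g - 6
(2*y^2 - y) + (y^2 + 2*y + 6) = 3*y^2 + y + 6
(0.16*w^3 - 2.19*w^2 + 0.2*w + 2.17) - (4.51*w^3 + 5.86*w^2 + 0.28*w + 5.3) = -4.35*w^3 - 8.05*w^2 - 0.08*w - 3.13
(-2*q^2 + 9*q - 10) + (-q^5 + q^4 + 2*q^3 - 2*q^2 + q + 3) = -q^5 + q^4 + 2*q^3 - 4*q^2 + 10*q - 7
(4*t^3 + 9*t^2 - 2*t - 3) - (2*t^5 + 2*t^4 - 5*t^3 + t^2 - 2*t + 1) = -2*t^5 - 2*t^4 + 9*t^3 + 8*t^2 - 4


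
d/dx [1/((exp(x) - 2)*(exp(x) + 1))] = (1 - 2*exp(x))*exp(x)/(exp(4*x) - 2*exp(3*x) - 3*exp(2*x) + 4*exp(x) + 4)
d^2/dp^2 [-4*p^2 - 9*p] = -8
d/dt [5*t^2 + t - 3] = 10*t + 1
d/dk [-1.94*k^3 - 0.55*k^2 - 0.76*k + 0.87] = -5.82*k^2 - 1.1*k - 0.76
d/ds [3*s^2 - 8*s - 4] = 6*s - 8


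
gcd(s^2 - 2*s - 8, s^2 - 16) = s - 4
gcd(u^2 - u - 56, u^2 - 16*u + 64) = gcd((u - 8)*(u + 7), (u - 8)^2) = u - 8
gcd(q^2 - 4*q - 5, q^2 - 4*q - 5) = q^2 - 4*q - 5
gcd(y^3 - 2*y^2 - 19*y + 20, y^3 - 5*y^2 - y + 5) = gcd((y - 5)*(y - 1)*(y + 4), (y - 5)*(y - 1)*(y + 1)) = y^2 - 6*y + 5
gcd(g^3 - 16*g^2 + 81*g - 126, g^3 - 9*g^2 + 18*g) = g^2 - 9*g + 18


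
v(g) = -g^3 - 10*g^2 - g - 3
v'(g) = -3*g^2 - 20*g - 1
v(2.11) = -59.02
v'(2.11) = -56.56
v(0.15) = -3.38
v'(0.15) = -4.07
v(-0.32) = -3.67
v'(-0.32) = 5.09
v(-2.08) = -35.19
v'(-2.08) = 27.62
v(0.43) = -5.36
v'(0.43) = -10.15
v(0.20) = -3.61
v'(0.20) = -5.12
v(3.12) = -133.84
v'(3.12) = -92.60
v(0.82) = -11.10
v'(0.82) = -19.42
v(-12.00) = 297.00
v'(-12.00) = -193.00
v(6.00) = -585.00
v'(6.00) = -229.00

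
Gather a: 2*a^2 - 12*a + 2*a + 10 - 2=2*a^2 - 10*a + 8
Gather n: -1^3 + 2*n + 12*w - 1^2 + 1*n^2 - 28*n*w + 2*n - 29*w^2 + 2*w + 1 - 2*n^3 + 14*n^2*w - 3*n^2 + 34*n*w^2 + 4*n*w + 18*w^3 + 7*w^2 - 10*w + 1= -2*n^3 + n^2*(14*w - 2) + n*(34*w^2 - 24*w + 4) + 18*w^3 - 22*w^2 + 4*w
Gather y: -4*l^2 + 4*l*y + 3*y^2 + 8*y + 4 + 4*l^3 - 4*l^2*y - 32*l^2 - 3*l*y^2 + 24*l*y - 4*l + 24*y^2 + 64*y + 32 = 4*l^3 - 36*l^2 - 4*l + y^2*(27 - 3*l) + y*(-4*l^2 + 28*l + 72) + 36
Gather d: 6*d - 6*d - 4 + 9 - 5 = 0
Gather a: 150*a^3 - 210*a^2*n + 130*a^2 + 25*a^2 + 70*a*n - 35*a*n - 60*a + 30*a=150*a^3 + a^2*(155 - 210*n) + a*(35*n - 30)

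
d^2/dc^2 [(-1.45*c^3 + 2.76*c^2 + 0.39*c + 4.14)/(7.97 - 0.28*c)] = (0.22736*c^3 - 19.41492*c^2 + 552.63183*c - 353.025168)/(0.021952*c^3 - 1.874544*c^2 + 53.357556*c - 506.261573)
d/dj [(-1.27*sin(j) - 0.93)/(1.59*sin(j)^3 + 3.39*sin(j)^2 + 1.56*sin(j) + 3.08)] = (4.0386*sin(j)^3 + 8.7414*sin(j)^2 + 6.3054*sin(j) - 2.4608)*cos(j)/(2.5281*sin(j)^6 + 10.7802*sin(j)^5 + 16.4529*sin(j)^4 + 20.3712*sin(j)^3 + 23.316*sin(j)^2 + 9.6096*sin(j) + 9.4864)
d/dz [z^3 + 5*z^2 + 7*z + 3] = 3*z^2 + 10*z + 7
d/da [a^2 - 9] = 2*a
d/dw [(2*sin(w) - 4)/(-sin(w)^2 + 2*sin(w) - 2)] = 2*(sin(w)^2 - 4*sin(w) + 2)*cos(w)/(sin(w)^2 - 2*sin(w) + 2)^2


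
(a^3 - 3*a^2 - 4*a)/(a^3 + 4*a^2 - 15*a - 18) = a*(a - 4)/(a^2 + 3*a - 18)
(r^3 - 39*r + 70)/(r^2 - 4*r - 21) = (-r^3 + 39*r - 70)/(-r^2 + 4*r + 21)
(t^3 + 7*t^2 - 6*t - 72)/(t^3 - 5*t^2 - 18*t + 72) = (t + 6)/(t - 6)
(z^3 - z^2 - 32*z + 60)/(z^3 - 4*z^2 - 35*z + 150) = (z - 2)/(z - 5)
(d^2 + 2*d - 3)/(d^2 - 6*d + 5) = (d + 3)/(d - 5)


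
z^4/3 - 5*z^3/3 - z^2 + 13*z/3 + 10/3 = (z/3 + 1/3)*(z - 5)*(z - 2)*(z + 1)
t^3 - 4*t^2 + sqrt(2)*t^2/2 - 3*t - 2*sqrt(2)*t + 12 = (t - 4)*(t - sqrt(2))*(t + 3*sqrt(2)/2)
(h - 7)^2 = h^2 - 14*h + 49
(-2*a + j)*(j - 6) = -2*a*j + 12*a + j^2 - 6*j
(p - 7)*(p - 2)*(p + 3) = p^3 - 6*p^2 - 13*p + 42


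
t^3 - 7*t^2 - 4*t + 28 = (t - 7)*(t - 2)*(t + 2)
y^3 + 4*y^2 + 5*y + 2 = (y + 1)^2*(y + 2)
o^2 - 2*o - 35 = (o - 7)*(o + 5)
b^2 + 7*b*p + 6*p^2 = (b + p)*(b + 6*p)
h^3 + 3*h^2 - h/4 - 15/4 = (h - 1)*(h + 3/2)*(h + 5/2)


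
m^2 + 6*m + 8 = (m + 2)*(m + 4)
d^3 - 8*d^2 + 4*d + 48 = (d - 6)*(d - 4)*(d + 2)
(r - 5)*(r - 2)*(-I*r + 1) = -I*r^3 + r^2 + 7*I*r^2 - 7*r - 10*I*r + 10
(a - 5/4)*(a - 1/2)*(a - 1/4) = a^3 - 2*a^2 + 17*a/16 - 5/32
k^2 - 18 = (k - 3*sqrt(2))*(k + 3*sqrt(2))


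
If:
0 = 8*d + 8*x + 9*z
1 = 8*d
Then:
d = 1/8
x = -9*z/8 - 1/8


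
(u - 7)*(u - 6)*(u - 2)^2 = u^4 - 17*u^3 + 98*u^2 - 220*u + 168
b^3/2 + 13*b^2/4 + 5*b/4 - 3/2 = (b/2 + 1/2)*(b - 1/2)*(b + 6)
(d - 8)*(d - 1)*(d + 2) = d^3 - 7*d^2 - 10*d + 16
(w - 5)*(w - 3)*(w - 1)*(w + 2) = w^4 - 7*w^3 + 5*w^2 + 31*w - 30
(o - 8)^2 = o^2 - 16*o + 64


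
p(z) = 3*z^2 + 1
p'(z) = 6*z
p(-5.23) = 83.06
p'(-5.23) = -31.38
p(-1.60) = 8.68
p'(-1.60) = -9.60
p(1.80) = 10.72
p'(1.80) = 10.80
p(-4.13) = 52.17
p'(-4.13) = -24.78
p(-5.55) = 93.41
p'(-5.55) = -33.30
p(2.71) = 23.03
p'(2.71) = 16.26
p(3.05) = 28.91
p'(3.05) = 18.30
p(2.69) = 22.71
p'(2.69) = 16.14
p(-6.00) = 109.00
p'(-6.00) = -36.00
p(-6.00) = 109.00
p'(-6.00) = -36.00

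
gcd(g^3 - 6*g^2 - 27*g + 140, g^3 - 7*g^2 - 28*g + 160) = g^2 + g - 20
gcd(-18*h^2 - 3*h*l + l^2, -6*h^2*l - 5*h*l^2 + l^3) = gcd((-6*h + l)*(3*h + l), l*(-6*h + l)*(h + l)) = 6*h - l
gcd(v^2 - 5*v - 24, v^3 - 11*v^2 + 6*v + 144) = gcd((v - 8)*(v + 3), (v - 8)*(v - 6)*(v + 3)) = v^2 - 5*v - 24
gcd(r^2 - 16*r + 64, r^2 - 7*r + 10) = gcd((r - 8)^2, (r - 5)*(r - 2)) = 1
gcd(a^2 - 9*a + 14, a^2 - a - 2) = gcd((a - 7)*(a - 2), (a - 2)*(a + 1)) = a - 2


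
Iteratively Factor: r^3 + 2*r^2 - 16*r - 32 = (r + 2)*(r^2 - 16) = (r - 4)*(r + 2)*(r + 4)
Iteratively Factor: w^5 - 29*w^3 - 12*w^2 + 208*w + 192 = (w + 1)*(w^4 - w^3 - 28*w^2 + 16*w + 192) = (w + 1)*(w + 4)*(w^3 - 5*w^2 - 8*w + 48) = (w - 4)*(w + 1)*(w + 4)*(w^2 - w - 12) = (w - 4)^2*(w + 1)*(w + 4)*(w + 3)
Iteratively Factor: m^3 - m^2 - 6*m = (m - 3)*(m^2 + 2*m) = m*(m - 3)*(m + 2)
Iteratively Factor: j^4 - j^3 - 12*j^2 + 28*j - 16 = (j - 2)*(j^3 + j^2 - 10*j + 8) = (j - 2)^2*(j^2 + 3*j - 4) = (j - 2)^2*(j + 4)*(j - 1)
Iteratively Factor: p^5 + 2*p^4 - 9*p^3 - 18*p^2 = (p - 3)*(p^4 + 5*p^3 + 6*p^2) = (p - 3)*(p + 2)*(p^3 + 3*p^2) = (p - 3)*(p + 2)*(p + 3)*(p^2) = p*(p - 3)*(p + 2)*(p + 3)*(p)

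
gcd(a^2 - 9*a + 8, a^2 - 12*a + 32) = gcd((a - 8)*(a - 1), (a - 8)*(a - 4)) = a - 8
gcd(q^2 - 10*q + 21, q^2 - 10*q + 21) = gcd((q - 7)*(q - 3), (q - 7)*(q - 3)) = q^2 - 10*q + 21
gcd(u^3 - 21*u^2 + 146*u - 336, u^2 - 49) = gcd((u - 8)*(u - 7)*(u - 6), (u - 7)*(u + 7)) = u - 7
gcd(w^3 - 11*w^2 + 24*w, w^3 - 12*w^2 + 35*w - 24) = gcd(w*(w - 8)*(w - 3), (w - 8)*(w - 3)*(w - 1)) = w^2 - 11*w + 24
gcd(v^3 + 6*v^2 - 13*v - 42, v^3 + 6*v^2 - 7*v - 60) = v - 3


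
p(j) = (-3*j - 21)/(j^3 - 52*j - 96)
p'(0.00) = -0.09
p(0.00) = 0.22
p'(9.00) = 0.32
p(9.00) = -0.29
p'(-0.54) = -0.17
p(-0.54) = 0.28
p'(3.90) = 0.01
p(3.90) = 0.14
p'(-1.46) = -1.28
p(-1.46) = 0.72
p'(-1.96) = -234.37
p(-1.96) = 9.39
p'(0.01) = -0.09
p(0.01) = 0.22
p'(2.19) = -0.01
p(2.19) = 0.14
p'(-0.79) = -0.25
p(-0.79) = 0.34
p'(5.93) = 0.07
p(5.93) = 0.20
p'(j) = (52 - 3*j^2)*(-3*j - 21)/(j^3 - 52*j - 96)^2 - 3/(j^3 - 52*j - 96)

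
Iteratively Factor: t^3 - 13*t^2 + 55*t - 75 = (t - 5)*(t^2 - 8*t + 15) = (t - 5)*(t - 3)*(t - 5)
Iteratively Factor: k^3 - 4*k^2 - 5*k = (k + 1)*(k^2 - 5*k) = (k - 5)*(k + 1)*(k)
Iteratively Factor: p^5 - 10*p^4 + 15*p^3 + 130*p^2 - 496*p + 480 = (p - 5)*(p^4 - 5*p^3 - 10*p^2 + 80*p - 96) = (p - 5)*(p - 2)*(p^3 - 3*p^2 - 16*p + 48) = (p - 5)*(p - 3)*(p - 2)*(p^2 - 16) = (p - 5)*(p - 3)*(p - 2)*(p + 4)*(p - 4)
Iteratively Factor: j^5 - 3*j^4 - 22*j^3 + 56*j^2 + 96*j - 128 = (j - 1)*(j^4 - 2*j^3 - 24*j^2 + 32*j + 128) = (j - 1)*(j + 2)*(j^3 - 4*j^2 - 16*j + 64) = (j - 1)*(j + 2)*(j + 4)*(j^2 - 8*j + 16) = (j - 4)*(j - 1)*(j + 2)*(j + 4)*(j - 4)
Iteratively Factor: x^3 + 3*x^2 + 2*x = (x)*(x^2 + 3*x + 2) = x*(x + 1)*(x + 2)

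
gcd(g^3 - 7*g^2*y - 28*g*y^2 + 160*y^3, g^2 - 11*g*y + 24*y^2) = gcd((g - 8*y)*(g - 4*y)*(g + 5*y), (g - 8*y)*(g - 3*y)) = -g + 8*y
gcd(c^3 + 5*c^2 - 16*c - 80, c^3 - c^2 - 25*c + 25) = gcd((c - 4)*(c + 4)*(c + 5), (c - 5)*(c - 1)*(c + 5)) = c + 5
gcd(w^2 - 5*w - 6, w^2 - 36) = w - 6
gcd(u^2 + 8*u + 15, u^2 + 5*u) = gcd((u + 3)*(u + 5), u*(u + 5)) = u + 5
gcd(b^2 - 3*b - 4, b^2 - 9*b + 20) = b - 4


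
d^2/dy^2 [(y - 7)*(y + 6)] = 2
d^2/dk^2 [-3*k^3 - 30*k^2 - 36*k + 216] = -18*k - 60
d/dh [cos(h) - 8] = -sin(h)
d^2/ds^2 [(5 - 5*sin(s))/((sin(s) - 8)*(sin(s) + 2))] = 5*(sin(s)^5 + 2*sin(s)^4 + 112*sin(s)^3 - 190*sin(s)^2 + 220*sin(s) + 296)/((sin(s) - 8)^3*(sin(s) + 2)^3)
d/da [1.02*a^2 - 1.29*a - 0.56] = 2.04*a - 1.29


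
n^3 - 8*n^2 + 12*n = n*(n - 6)*(n - 2)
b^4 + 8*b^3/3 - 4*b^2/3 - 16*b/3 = b*(b - 4/3)*(b + 2)^2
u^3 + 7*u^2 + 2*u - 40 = (u - 2)*(u + 4)*(u + 5)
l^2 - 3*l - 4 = (l - 4)*(l + 1)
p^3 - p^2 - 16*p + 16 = (p - 4)*(p - 1)*(p + 4)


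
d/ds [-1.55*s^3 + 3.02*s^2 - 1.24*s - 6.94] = -4.65*s^2 + 6.04*s - 1.24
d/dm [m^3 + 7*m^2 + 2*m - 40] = 3*m^2 + 14*m + 2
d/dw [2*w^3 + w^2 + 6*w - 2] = 6*w^2 + 2*w + 6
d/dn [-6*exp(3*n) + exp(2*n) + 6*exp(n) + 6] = 2*(-9*exp(2*n) + exp(n) + 3)*exp(n)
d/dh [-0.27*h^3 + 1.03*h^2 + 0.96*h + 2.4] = -0.81*h^2 + 2.06*h + 0.96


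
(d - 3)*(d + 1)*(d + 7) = d^3 + 5*d^2 - 17*d - 21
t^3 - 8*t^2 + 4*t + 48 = (t - 6)*(t - 4)*(t + 2)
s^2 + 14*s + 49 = (s + 7)^2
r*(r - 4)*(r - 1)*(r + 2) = r^4 - 3*r^3 - 6*r^2 + 8*r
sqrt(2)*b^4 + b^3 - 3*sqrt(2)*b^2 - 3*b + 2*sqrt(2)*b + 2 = (b - 1)^2*(b + 2)*(sqrt(2)*b + 1)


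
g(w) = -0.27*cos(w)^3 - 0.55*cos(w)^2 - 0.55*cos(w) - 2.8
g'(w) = 0.81*sin(w)*cos(w)^2 + 1.1*sin(w)*cos(w) + 0.55*sin(w)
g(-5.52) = -3.59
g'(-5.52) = 1.22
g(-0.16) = -4.14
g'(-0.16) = -0.39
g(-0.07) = -4.16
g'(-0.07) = -0.17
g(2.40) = -2.59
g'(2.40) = 0.12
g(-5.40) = -3.44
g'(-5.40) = 1.22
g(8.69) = -2.58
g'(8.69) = 0.12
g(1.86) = -2.68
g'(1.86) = 0.29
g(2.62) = -2.56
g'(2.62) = 0.10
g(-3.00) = -2.53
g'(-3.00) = -0.04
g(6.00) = -4.07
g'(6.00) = -0.66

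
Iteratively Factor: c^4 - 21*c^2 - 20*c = (c)*(c^3 - 21*c - 20) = c*(c - 5)*(c^2 + 5*c + 4) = c*(c - 5)*(c + 4)*(c + 1)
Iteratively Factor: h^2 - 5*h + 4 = (h - 1)*(h - 4)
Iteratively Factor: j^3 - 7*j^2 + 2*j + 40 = (j - 4)*(j^2 - 3*j - 10) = (j - 5)*(j - 4)*(j + 2)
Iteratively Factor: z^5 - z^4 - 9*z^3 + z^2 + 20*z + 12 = (z + 2)*(z^4 - 3*z^3 - 3*z^2 + 7*z + 6) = (z - 3)*(z + 2)*(z^3 - 3*z - 2) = (z - 3)*(z - 2)*(z + 2)*(z^2 + 2*z + 1) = (z - 3)*(z - 2)*(z + 1)*(z + 2)*(z + 1)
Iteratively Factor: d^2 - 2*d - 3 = (d + 1)*(d - 3)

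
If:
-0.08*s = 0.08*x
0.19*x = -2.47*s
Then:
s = 0.00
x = 0.00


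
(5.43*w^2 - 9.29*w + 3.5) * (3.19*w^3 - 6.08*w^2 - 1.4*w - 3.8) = 17.3217*w^5 - 62.6495*w^4 + 60.0462*w^3 - 28.908*w^2 + 30.402*w - 13.3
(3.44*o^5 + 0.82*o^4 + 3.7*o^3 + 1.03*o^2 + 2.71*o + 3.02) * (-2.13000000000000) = -7.3272*o^5 - 1.7466*o^4 - 7.881*o^3 - 2.1939*o^2 - 5.7723*o - 6.4326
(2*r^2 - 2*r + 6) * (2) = 4*r^2 - 4*r + 12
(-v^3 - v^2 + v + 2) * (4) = -4*v^3 - 4*v^2 + 4*v + 8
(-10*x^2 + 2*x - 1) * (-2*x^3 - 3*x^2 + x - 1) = 20*x^5 + 26*x^4 - 14*x^3 + 15*x^2 - 3*x + 1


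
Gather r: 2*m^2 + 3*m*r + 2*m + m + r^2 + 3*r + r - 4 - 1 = 2*m^2 + 3*m + r^2 + r*(3*m + 4) - 5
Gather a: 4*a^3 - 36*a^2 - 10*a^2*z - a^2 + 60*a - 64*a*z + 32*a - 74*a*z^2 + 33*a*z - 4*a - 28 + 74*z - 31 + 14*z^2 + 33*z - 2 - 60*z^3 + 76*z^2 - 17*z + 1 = 4*a^3 + a^2*(-10*z - 37) + a*(-74*z^2 - 31*z + 88) - 60*z^3 + 90*z^2 + 90*z - 60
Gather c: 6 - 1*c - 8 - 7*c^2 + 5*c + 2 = -7*c^2 + 4*c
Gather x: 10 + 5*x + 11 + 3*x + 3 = 8*x + 24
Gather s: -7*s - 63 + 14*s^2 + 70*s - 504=14*s^2 + 63*s - 567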